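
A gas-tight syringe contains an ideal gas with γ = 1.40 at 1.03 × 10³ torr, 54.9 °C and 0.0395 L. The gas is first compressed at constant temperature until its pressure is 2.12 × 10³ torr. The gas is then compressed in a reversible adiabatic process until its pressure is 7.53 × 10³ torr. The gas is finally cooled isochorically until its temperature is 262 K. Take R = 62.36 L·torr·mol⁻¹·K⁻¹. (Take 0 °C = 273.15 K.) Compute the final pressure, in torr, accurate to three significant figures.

P₄ ≈ 4.19e+03 torr

Convert: T₁ = 328.0 K.
T constant ⇒ Boyle's law P V = const: T₂ = T₁; V₂ = V₁·(P₁/P₂) = 0.01919 L.
Reversible adiabatic, γ = 1.40: T₃ = T₂·(P₃/P₂)^((γ−1)/γ) = 471.2 K; V₃ = V₂·(P₂/P₃)^(1/γ) = 0.007761 L.
V constant ⇒ P ∝ T: V₄ = V₃; P₄ = P₃·(T₄/T₃) = 4187 torr.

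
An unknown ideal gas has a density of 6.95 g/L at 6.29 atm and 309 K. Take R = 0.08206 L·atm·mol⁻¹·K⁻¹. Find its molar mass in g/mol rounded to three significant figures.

ρ = PM/(RT) ⇒ M = ρRT/P = (6.95 × 0.08206 × 309.0) / 6.29

M ≈ 28.0 g/mol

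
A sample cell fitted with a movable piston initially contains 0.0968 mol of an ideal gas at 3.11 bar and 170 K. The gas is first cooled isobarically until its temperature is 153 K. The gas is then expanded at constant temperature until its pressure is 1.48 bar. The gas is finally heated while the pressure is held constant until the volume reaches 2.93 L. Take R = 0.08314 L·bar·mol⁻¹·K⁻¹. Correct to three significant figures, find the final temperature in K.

T₄ ≈ 539 K

From PV = nRT: V₁ = nRT₁/P₁ = 0.4399 L.
P constant ⇒ V ∝ T: P₂ = P₁; V₂ = V₁·(T₂/T₁) = 0.3959 L.
T constant ⇒ Boyle's law P V = const: T₃ = T₂; V₃ = V₂·(P₂/P₃) = 0.8320 L.
Isobaric, so V/T is constant: P₄ = P₃; T₄ = T₃·(V₄/V₃) = 538.8 K.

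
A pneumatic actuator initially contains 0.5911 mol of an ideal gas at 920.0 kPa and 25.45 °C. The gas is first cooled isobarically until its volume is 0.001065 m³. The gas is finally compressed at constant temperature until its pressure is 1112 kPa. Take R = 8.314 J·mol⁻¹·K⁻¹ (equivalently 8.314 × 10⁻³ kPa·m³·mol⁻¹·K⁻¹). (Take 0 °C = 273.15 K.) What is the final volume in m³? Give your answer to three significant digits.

Convert: T₁ = 298.6 K.
From PV = nRT: V₁ = nRT₁/P₁ = 0.001595 m³.
Isobaric, so V/T is constant: P₂ = P₁; T₂ = T₁·(V₂/V₁) = 199.4 K.
T constant ⇒ Boyle's law P V = const: T₃ = T₂; V₃ = V₂·(P₂/P₃) = 0.0008811 m³.

V₃ ≈ 0.000881 m³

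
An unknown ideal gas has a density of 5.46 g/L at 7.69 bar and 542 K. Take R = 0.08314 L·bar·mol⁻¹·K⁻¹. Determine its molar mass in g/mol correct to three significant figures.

M ≈ 32.0 g/mol

ρ = PM/(RT) ⇒ M = ρRT/P = (5.46 × 0.08314 × 542.0) / 7.69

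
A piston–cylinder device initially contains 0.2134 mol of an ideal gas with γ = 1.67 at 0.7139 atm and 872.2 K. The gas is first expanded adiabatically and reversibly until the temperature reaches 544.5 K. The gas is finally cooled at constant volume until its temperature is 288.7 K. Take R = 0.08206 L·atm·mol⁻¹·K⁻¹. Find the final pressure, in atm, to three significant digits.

From PV = nRT: V₁ = nRT₁/P₁ = 21.39 L.
Adiabatic (γ = 1.67), T V^(γ−1) and P V^γ constant: P₂ = P₁·(T₂/T₁)^(γ/(γ−1)) = 0.2206 atm; V₂ = V₁·(T₁/T₂)^(1/(γ−1)) = 43.22 L.
Isochoric, so P/T is constant: V₃ = V₂; P₃ = P₂·(T₃/T₂) = 0.1170 atm.

P₃ ≈ 0.117 atm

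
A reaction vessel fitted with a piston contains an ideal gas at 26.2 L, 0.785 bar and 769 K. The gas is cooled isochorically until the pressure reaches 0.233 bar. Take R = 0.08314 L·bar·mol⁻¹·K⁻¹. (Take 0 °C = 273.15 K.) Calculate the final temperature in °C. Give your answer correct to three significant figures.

V constant ⇒ P ∝ T: V₂ = V₁; T₂ = T₁·(P₂/P₁) = 228.3 K.

T₂ ≈ -44.9 °C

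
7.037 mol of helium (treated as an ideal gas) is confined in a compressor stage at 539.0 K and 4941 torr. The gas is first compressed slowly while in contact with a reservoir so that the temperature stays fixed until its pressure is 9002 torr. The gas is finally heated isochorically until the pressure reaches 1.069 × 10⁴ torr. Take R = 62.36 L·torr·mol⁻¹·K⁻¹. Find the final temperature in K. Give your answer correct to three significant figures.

From PV = nRT: V₁ = nRT₁/P₁ = 47.87 L.
T constant ⇒ Boyle's law P V = const: T₂ = T₁; V₂ = V₁·(P₁/P₂) = 26.28 L.
V constant ⇒ P ∝ T: V₃ = V₂; T₃ = T₂·(P₃/P₂) = 640.1 K.

T₃ ≈ 640 K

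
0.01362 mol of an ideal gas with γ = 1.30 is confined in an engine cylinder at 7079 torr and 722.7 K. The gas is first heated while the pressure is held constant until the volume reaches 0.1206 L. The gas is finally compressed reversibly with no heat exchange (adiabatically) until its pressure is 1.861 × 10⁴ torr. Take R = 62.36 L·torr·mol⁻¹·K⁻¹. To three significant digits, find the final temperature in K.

From PV = nRT: V₁ = nRT₁/P₁ = 0.08671 L.
Isobaric, so V/T is constant: P₂ = P₁; T₂ = T₁·(V₂/V₁) = 1005 K.
Adiabatic (γ = 1.30), T V^(γ−1) and P V^γ constant: T₃ = T₂·(P₃/P₂)^((γ−1)/γ) = 1256 K; V₃ = V₂·(P₂/P₃)^(1/γ) = 0.05734 L.

T₃ ≈ 1.26e+03 K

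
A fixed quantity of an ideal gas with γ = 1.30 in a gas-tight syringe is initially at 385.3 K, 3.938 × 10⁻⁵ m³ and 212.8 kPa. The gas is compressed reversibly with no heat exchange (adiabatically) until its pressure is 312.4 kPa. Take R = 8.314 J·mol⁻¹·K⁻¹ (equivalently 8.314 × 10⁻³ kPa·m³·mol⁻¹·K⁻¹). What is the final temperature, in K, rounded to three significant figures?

Adiabatic (γ = 1.30), T V^(γ−1) and P V^γ constant: T₂ = T₁·(P₂/P₁)^((γ−1)/γ) = 421.0 K; V₂ = V₁·(P₁/P₂)^(1/γ) = 2.931e-05 m³.

T₂ ≈ 421 K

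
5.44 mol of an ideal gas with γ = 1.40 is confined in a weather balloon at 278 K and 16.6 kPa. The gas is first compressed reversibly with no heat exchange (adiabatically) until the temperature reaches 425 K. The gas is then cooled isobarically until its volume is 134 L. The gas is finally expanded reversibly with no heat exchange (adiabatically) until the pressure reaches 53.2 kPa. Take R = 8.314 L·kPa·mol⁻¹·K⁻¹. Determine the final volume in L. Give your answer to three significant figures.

V₄ ≈ 169 L

From PV = nRT: V₁ = nRT₁/P₁ = 757.4 L.
Reversible adiabatic, γ = 1.40: P₂ = P₁·(T₂/T₁)^(γ/(γ−1)) = 73.34 kPa; V₂ = V₁·(T₁/T₂)^(1/(γ−1)) = 262.1 L.
Isobaric, so V/T is constant: P₃ = P₂; T₃ = T₂·(V₃/V₂) = 217.3 K.
Reversible adiabatic, γ = 1.40: T₄ = T₃·(P₄/P₃)^((γ−1)/γ) = 198.2 K; V₄ = V₃·(P₃/P₄)^(1/γ) = 168.5 L.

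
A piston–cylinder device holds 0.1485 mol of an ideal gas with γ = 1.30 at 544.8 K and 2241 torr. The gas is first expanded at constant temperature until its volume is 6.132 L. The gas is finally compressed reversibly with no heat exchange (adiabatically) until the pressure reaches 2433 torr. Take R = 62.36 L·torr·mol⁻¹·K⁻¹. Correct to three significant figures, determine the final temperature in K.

T₃ ≈ 700 K

From PV = nRT: V₁ = nRT₁/P₁ = 2.251 L.
T constant ⇒ Boyle's law P V = const: T₂ = T₁; P₂ = P₁·(V₁/V₂) = 822.7 torr.
Adiabatic (γ = 1.30), T V^(γ−1) and P V^γ constant: T₃ = T₂·(P₃/P₂)^((γ−1)/γ) = 699.7 K; V₃ = V₂·(P₂/P₃)^(1/γ) = 2.663 L.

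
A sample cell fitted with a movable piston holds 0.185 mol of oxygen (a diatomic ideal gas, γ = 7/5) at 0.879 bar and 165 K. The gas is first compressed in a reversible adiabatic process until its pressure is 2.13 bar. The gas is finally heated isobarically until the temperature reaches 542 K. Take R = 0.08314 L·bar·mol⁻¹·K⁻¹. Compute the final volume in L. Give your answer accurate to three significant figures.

From PV = nRT: V₁ = nRT₁/P₁ = 2.887 L.
Adiabatic (γ = 7/5), T V^(γ−1) and P V^γ constant: T₂ = T₁·(P₂/P₁)^((γ−1)/γ) = 212.5 K; V₂ = V₁·(P₁/P₂)^(1/γ) = 1.534 L.
Isobaric, so V/T is constant: P₃ = P₂; V₃ = V₂·(T₃/T₂) = 3.914 L.

V₃ ≈ 3.91 L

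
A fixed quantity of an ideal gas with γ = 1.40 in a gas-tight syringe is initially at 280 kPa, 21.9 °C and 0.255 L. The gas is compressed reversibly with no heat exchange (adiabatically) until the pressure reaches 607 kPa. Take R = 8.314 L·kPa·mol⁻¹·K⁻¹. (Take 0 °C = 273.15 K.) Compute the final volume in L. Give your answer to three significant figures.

V₂ ≈ 0.147 L

Convert: T₁ = 295.0 K.
Adiabatic (γ = 1.40), T V^(γ−1) and P V^γ constant: T₂ = T₁·(P₂/P₁)^((γ−1)/γ) = 368.0 K; V₂ = V₁·(P₁/P₂)^(1/γ) = 0.1467 L.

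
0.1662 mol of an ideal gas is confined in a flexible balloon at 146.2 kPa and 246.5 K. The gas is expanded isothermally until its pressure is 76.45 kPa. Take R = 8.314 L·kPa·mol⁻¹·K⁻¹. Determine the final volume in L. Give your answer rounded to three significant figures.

V₂ ≈ 4.46 L

From PV = nRT: V₁ = nRT₁/P₁ = 2.330 L.
T constant ⇒ Boyle's law P V = const: T₂ = T₁; V₂ = V₁·(P₁/P₂) = 4.455 L.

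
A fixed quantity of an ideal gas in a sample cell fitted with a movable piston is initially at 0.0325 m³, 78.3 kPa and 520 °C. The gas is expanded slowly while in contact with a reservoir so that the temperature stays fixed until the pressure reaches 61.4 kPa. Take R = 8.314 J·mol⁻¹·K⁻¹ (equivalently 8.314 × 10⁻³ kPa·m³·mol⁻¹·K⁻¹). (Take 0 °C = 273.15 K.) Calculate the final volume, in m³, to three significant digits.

Convert: T₁ = 793.1 K.
Isothermal, so P V is constant: T₂ = T₁; V₂ = V₁·(P₁/P₂) = 0.04145 m³.

V₂ ≈ 0.0414 m³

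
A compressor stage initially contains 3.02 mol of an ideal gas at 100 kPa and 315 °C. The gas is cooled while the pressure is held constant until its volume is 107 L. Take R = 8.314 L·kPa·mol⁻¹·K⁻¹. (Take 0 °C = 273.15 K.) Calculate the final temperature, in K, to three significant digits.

Convert: T₁ = 588.1 K.
From PV = nRT: V₁ = nRT₁/P₁ = 147.7 L.
Isobaric, so V/T is constant: P₂ = P₁; T₂ = T₁·(V₂/V₁) = 426.2 K.

T₂ ≈ 426 K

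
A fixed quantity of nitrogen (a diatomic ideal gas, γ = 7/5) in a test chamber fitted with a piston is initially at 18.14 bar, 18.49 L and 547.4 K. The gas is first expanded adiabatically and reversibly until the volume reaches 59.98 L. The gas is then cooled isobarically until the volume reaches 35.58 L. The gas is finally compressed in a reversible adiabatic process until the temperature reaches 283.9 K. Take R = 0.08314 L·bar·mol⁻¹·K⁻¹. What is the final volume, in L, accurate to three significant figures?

V₄ ≈ 15.3 L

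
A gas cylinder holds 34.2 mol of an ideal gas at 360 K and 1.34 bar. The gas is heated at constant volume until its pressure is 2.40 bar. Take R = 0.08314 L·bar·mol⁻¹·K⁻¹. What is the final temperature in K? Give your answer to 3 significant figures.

From PV = nRT: V₁ = nRT₁/P₁ = 763.9 L.
V constant ⇒ P ∝ T: V₂ = V₁; T₂ = T₁·(P₂/P₁) = 644.8 K.

T₂ ≈ 645 K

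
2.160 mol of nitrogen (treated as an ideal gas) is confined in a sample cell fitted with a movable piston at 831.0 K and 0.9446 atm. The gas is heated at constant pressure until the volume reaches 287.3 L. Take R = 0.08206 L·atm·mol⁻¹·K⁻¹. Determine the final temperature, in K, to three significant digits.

From PV = nRT: V₁ = nRT₁/P₁ = 155.9 L.
P constant ⇒ V ∝ T: P₂ = P₁; T₂ = T₁·(V₂/V₁) = 1531 K.

T₂ ≈ 1.53e+03 K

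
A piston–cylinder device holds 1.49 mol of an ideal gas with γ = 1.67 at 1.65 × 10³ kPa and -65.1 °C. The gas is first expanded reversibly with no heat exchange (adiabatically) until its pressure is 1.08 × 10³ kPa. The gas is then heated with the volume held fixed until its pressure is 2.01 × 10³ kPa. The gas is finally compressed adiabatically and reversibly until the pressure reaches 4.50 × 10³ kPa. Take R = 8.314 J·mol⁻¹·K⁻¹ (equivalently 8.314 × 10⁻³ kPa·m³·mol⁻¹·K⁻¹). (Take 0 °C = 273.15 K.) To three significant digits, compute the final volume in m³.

Convert: T₁ = 208.0 K.
From PV = nRT: V₁ = nRT₁/P₁ = 0.001562 m³.
Adiabatic (γ = 1.67), T V^(γ−1) and P V^γ constant: T₂ = T₁·(P₂/P₁)^((γ−1)/γ) = 175.5 K; V₂ = V₁·(P₁/P₂)^(1/γ) = 0.002013 m³.
V constant ⇒ P ∝ T: V₃ = V₂; T₃ = T₂·(P₃/P₂) = 326.7 K.
Adiabatic (γ = 1.67), T V^(γ−1) and P V^γ constant: T₄ = T₃·(P₄/P₃)^((γ−1)/γ) = 451.4 K; V₄ = V₃·(P₃/P₄)^(1/γ) = 0.001243 m³.

V₄ ≈ 0.00124 m³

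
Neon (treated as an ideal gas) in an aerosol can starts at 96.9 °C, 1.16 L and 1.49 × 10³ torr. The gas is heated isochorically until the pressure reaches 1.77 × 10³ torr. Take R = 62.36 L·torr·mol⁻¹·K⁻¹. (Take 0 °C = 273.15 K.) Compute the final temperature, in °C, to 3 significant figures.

T₂ ≈ 166 °C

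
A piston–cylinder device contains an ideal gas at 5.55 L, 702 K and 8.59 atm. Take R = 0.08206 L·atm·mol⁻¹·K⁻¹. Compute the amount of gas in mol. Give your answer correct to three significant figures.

n ≈ 0.828 mol

PV = nRT ⇒ n = PV/(RT) = (8.59 × 5.55) / (0.08206 × 702)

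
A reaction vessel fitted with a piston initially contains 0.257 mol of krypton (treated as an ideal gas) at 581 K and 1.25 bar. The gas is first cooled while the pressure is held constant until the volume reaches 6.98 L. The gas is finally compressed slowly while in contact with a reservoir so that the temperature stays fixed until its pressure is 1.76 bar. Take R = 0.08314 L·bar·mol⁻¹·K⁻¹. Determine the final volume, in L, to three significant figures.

V₃ ≈ 4.96 L

From PV = nRT: V₁ = nRT₁/P₁ = 9.931 L.
Isobaric, so V/T is constant: P₂ = P₁; T₂ = T₁·(V₂/V₁) = 408.3 K.
Isothermal, so P V is constant: T₃ = T₂; V₃ = V₂·(P₂/P₃) = 4.957 L.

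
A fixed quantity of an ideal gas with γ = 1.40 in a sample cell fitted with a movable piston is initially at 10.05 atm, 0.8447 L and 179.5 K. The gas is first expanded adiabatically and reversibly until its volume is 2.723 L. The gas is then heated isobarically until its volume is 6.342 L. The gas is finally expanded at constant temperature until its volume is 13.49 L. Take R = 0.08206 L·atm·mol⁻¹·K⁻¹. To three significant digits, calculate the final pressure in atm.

Reversible adiabatic, γ = 1.40: T₂ = T₁·(V₁/V₂)^(γ−1) = 112.4 K; P₂ = P₁·(V₁/V₂)^γ = 1.952 atm.
P constant ⇒ V ∝ T: P₃ = P₂; T₃ = T₂·(V₃/V₂) = 261.8 K.
Isothermal, so P V is constant: T₄ = T₃; P₄ = P₃·(V₃/V₄) = 0.9177 atm.

P₄ ≈ 0.918 atm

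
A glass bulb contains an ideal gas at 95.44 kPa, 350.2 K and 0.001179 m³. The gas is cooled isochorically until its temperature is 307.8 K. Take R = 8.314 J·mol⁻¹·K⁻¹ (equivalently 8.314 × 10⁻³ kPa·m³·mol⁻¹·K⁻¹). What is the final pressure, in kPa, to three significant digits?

P₂ ≈ 83.9 kPa

Isochoric, so P/T is constant: V₂ = V₁; P₂ = P₁·(T₂/T₁) = 83.88 kPa.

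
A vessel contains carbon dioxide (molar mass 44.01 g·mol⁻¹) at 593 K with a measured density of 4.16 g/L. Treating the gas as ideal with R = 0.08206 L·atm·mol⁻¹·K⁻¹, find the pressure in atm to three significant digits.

ρ = PM/(RT) ⇒ P = ρRT/M = (4.16 × 0.08206 × 593.0) / 44.01

P ≈ 4.60 atm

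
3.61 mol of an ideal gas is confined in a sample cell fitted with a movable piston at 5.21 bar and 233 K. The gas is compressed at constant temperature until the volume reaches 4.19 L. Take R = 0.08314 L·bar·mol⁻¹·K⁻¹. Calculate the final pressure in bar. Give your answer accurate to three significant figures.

P₂ ≈ 16.7 bar

From PV = nRT: V₁ = nRT₁/P₁ = 13.42 L.
T constant ⇒ Boyle's law P V = const: T₂ = T₁; P₂ = P₁·(V₁/V₂) = 16.69 bar.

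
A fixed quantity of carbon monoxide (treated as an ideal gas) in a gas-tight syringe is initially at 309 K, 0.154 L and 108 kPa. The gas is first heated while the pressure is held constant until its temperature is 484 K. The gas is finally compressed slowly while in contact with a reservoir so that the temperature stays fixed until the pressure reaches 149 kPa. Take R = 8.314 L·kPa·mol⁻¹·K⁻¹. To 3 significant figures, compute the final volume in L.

V₃ ≈ 0.175 L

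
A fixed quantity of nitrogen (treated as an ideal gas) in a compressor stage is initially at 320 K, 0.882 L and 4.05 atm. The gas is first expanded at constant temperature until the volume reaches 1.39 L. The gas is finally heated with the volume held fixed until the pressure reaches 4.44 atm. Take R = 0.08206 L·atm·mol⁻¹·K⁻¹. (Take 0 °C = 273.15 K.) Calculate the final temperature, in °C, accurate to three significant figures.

T₃ ≈ 280 °C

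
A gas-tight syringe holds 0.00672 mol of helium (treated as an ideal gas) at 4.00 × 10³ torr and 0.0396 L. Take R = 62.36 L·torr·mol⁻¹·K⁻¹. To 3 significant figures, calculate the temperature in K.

PV = nRT ⇒ T = PV/(nR) = (4.00e+03 × 0.0396) / (0.00672 × 62.36)

T ≈ 378 K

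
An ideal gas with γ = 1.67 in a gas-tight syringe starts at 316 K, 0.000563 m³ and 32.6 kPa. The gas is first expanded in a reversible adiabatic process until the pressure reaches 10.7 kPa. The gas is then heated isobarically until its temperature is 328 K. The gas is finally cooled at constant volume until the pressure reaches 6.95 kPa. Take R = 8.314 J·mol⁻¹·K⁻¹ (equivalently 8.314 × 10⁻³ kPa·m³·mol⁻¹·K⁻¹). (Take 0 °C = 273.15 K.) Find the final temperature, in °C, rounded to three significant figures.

Adiabatic (γ = 1.67), T V^(γ−1) and P V^γ constant: T₂ = T₁·(P₂/P₁)^((γ−1)/γ) = 202.1 K; V₂ = V₁·(P₁/P₂)^(1/γ) = 0.001097 m³.
Isobaric, so V/T is constant: P₃ = P₂; V₃ = V₂·(T₃/T₂) = 0.001780 m³.
V constant ⇒ P ∝ T: V₄ = V₃; T₄ = T₃·(P₄/P₃) = 213.0 K.

T₄ ≈ -60.1 °C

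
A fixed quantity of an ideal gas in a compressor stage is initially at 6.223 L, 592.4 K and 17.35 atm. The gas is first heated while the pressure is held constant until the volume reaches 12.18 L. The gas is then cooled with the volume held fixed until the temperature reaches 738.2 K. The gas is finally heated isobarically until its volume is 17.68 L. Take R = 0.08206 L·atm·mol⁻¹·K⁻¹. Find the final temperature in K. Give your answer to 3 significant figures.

T₄ ≈ 1.07e+03 K

Isobaric, so V/T is constant: P₂ = P₁; T₂ = T₁·(V₂/V₁) = 1159 K.
Isochoric, so P/T is constant: V₃ = V₂; P₃ = P₂·(T₃/T₂) = 11.05 atm.
P constant ⇒ V ∝ T: P₄ = P₃; T₄ = T₃·(V₄/V₃) = 1072 K.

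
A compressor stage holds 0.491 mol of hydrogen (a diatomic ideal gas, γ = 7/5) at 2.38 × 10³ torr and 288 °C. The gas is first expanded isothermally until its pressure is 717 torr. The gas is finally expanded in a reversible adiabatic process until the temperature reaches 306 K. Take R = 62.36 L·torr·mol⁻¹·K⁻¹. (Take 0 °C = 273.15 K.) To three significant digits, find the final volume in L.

V₃ ≈ 109 L

Convert: T₁ = 561.1 K.
From PV = nRT: V₁ = nRT₁/P₁ = 7.219 L.
T constant ⇒ Boyle's law P V = const: T₂ = T₁; V₂ = V₁·(P₁/P₂) = 23.96 L.
Adiabatic (γ = 7/5), T V^(γ−1) and P V^γ constant: P₃ = P₂·(T₃/T₂)^(γ/(γ−1)) = 85.86 torr; V₃ = V₂·(T₂/T₃)^(1/(γ−1)) = 109.1 L.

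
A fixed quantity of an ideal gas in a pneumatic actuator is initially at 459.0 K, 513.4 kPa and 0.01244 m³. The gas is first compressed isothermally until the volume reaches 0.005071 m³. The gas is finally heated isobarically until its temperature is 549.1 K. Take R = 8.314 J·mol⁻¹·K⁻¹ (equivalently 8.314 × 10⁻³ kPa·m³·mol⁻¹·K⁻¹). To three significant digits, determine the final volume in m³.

T constant ⇒ Boyle's law P V = const: T₂ = T₁; P₂ = P₁·(V₁/V₂) = 1259 kPa.
P constant ⇒ V ∝ T: P₃ = P₂; V₃ = V₂·(T₃/T₂) = 0.006066 m³.

V₃ ≈ 0.00607 m³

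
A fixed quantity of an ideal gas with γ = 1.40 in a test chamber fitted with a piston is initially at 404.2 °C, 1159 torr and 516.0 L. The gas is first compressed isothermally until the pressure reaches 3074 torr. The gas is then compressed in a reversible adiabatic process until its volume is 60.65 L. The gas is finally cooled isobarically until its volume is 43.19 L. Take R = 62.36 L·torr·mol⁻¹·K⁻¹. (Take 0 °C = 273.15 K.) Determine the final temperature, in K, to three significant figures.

Convert: T₁ = 677.3 K.
T constant ⇒ Boyle's law P V = const: T₂ = T₁; V₂ = V₁·(P₁/P₂) = 194.5 L.
Adiabatic (γ = 1.40), T V^(γ−1) and P V^γ constant: T₃ = T₂·(V₂/V₃)^(γ−1) = 1080 K; P₃ = P₂·(V₂/V₃)^γ = 1.572e+04 torr.
Isobaric, so V/T is constant: P₄ = P₃; T₄ = T₃·(V₄/V₃) = 768.9 K.

T₄ ≈ 769 K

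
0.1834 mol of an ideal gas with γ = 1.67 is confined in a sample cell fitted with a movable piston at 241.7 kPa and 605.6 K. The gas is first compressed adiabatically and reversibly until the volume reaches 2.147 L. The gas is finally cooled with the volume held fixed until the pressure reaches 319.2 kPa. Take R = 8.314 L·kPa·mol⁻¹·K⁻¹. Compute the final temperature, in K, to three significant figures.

T₃ ≈ 449 K

From PV = nRT: V₁ = nRT₁/P₁ = 3.820 L.
Adiabatic (γ = 1.67), T V^(γ−1) and P V^γ constant: T₂ = T₁·(V₁/V₂)^(γ−1) = 891.0 K; P₂ = P₁·(V₁/V₂)^γ = 632.8 kPa.
V constant ⇒ P ∝ T: V₃ = V₂; T₃ = T₂·(P₃/P₂) = 449.5 K.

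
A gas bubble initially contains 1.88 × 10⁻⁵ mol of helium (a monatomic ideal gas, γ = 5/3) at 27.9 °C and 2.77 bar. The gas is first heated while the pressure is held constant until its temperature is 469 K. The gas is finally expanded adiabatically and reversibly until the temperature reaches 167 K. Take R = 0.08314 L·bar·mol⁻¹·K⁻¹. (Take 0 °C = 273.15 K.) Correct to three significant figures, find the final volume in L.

Convert: T₁ = 301.0 K.
From PV = nRT: V₁ = nRT₁/P₁ = 0.0001699 L.
P constant ⇒ V ∝ T: P₂ = P₁; V₂ = V₁·(T₂/T₁) = 0.0002646 L.
Adiabatic (γ = 5/3), T V^(γ−1) and P V^γ constant: P₃ = P₂·(T₃/T₂)^(γ/(γ−1)) = 0.2096 bar; V₃ = V₂·(T₂/T₃)^(1/(γ−1)) = 0.001246 L.

V₃ ≈ 0.00125 L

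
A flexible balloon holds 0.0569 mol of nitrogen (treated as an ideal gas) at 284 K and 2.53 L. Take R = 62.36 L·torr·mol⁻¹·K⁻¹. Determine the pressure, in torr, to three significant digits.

PV = nRT ⇒ P = nRT/V = (0.0569 × 62.36 × 284) / 2.53

P ≈ 398 torr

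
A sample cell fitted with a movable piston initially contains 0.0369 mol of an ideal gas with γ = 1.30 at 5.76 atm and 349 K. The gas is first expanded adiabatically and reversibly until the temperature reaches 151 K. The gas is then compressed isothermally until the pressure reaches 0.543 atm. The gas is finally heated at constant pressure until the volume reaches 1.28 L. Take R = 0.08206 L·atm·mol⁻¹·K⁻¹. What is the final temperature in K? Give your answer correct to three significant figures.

T₄ ≈ 230 K

From PV = nRT: V₁ = nRT₁/P₁ = 0.1835 L.
Adiabatic (γ = 1.30), T V^(γ−1) and P V^γ constant: P₂ = P₁·(T₂/T₁)^(γ/(γ−1)) = 0.1527 atm; V₂ = V₁·(T₁/T₂)^(1/(γ−1)) = 2.995 L.
T constant ⇒ Boyle's law P V = const: T₃ = T₂; V₃ = V₂·(P₂/P₃) = 0.8420 L.
P constant ⇒ V ∝ T: P₄ = P₃; T₄ = T₃·(V₄/V₃) = 229.5 K.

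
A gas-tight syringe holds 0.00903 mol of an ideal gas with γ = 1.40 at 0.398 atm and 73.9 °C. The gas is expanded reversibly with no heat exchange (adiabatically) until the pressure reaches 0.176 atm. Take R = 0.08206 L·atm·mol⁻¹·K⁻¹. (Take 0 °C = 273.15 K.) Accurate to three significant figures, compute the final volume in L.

V₂ ≈ 1.16 L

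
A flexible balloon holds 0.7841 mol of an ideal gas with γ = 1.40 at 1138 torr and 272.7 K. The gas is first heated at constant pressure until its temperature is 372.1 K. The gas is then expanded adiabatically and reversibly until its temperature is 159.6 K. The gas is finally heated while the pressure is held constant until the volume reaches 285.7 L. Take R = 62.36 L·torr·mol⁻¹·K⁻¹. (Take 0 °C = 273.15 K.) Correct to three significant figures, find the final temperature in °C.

T₄ ≈ 70.5 °C

From PV = nRT: V₁ = nRT₁/P₁ = 11.72 L.
P constant ⇒ V ∝ T: P₂ = P₁; V₂ = V₁·(T₂/T₁) = 15.99 L.
Reversible adiabatic, γ = 1.40: P₃ = P₂·(T₃/T₂)^(γ/(γ−1)) = 58.81 torr; V₃ = V₂·(T₂/T₃)^(1/(γ−1)) = 132.7 L.
P constant ⇒ V ∝ T: P₄ = P₃; T₄ = T₃·(V₄/V₃) = 343.6 K.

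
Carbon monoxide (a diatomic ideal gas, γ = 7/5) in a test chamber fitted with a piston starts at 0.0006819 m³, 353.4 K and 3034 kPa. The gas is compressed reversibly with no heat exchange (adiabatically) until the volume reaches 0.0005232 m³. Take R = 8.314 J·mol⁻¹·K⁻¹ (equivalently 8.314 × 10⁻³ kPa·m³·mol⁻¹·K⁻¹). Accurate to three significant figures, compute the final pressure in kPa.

P₂ ≈ 4.40e+03 kPa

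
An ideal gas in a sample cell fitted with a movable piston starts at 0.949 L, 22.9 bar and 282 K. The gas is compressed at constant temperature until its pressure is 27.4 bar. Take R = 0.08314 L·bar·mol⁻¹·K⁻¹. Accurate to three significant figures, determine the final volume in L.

V₂ ≈ 0.793 L

Isothermal, so P V is constant: T₂ = T₁; V₂ = V₁·(P₁/P₂) = 0.7931 L.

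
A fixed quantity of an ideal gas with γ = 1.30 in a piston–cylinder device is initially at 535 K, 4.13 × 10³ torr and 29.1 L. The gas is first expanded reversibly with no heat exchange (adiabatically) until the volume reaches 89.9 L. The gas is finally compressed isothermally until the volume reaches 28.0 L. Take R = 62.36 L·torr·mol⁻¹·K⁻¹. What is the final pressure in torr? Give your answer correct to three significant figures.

Reversible adiabatic, γ = 1.30: T₂ = T₁·(V₁/V₂)^(γ−1) = 381.4 K; P₂ = P₁·(V₁/V₂)^γ = 953.1 torr.
T constant ⇒ Boyle's law P V = const: T₃ = T₂; P₃ = P₂·(V₂/V₃) = 3060 torr.

P₃ ≈ 3.06e+03 torr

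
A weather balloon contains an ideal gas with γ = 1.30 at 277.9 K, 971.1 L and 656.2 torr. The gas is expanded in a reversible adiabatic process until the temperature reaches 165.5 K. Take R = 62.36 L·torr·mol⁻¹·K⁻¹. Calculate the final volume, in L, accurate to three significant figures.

V₂ ≈ 5.46e+03 L

Adiabatic (γ = 1.30), T V^(γ−1) and P V^γ constant: P₂ = P₁·(T₂/T₁)^(γ/(γ−1)) = 69.45 torr; V₂ = V₁·(T₁/T₂)^(1/(γ−1)) = 5465 L.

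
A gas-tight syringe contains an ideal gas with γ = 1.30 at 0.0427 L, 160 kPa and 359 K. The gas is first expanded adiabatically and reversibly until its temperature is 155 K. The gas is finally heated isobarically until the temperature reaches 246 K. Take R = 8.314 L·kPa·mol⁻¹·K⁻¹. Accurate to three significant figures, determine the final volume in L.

Adiabatic (γ = 1.30), T V^(γ−1) and P V^γ constant: P₂ = P₁·(T₂/T₁)^(γ/(γ−1)) = 4.202 kPa; V₂ = V₁·(T₁/T₂)^(1/(γ−1)) = 0.7019 L.
P constant ⇒ V ∝ T: P₃ = P₂; V₃ = V₂·(T₃/T₂) = 1.114 L.

V₃ ≈ 1.11 L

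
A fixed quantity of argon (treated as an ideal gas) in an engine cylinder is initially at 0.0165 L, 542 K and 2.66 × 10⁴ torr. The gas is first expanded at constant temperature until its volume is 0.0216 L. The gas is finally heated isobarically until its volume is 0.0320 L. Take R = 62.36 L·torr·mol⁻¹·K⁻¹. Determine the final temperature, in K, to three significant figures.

T₃ ≈ 803 K

Isothermal, so P V is constant: T₂ = T₁; P₂ = P₁·(V₁/V₂) = 2.032e+04 torr.
P constant ⇒ V ∝ T: P₃ = P₂; T₃ = T₂·(V₃/V₂) = 803.0 K.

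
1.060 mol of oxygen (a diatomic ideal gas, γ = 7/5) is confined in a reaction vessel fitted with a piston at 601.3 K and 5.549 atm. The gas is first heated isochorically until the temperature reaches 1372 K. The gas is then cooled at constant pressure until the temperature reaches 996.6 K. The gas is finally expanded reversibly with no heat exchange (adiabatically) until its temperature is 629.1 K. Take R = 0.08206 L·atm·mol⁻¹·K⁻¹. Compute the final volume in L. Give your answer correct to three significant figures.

V₄ ≈ 21.6 L

From PV = nRT: V₁ = nRT₁/P₁ = 9.426 L.
Isochoric, so P/T is constant: V₂ = V₁; P₂ = P₁·(T₂/T₁) = 12.66 atm.
Isobaric, so V/T is constant: P₃ = P₂; V₃ = V₂·(T₃/T₂) = 6.847 L.
Reversible adiabatic, γ = 7/5: P₄ = P₃·(T₄/T₃)^(γ/(γ−1)) = 2.530 atm; V₄ = V₃·(T₃/T₄)^(1/(γ−1)) = 21.63 L.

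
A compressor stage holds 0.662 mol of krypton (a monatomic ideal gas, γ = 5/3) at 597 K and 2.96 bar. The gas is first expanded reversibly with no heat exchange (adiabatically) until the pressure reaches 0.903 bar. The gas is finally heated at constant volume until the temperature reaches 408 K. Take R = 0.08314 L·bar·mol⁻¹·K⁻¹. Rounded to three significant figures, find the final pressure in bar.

From PV = nRT: V₁ = nRT₁/P₁ = 11.10 L.
Adiabatic (γ = 5/3), T V^(γ−1) and P V^γ constant: T₂ = T₁·(P₂/P₁)^((γ−1)/γ) = 371.3 K; V₂ = V₁·(P₁/P₂)^(1/γ) = 22.63 L.
V constant ⇒ P ∝ T: V₃ = V₂; P₃ = P₂·(T₃/T₂) = 0.9922 bar.

P₃ ≈ 0.992 bar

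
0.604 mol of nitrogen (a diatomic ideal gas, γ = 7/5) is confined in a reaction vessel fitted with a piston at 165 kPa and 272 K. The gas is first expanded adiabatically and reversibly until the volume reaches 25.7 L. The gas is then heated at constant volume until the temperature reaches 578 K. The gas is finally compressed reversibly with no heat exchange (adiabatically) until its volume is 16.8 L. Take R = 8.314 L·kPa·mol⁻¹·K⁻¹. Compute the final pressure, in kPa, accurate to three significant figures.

P₄ ≈ 205 kPa

From PV = nRT: V₁ = nRT₁/P₁ = 8.278 L.
Reversible adiabatic, γ = 7/5: T₂ = T₁·(V₁/V₂)^(γ−1) = 172.9 K; P₂ = P₁·(V₁/V₂)^γ = 33.78 kPa.
V constant ⇒ P ∝ T: V₃ = V₂; P₃ = P₂·(T₃/T₂) = 112.9 kPa.
Reversible adiabatic, γ = 7/5: T₄ = T₃·(V₃/V₄)^(γ−1) = 685.1 K; P₄ = P₃·(V₃/V₄)^γ = 204.8 kPa.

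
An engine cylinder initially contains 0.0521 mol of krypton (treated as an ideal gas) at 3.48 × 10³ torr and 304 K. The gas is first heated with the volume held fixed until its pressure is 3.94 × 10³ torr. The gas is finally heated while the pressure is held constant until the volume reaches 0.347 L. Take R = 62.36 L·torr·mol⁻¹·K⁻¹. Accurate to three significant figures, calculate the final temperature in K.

From PV = nRT: V₁ = nRT₁/P₁ = 0.2838 L.
Isochoric, so P/T is constant: V₂ = V₁; T₂ = T₁·(P₂/P₁) = 344.2 K.
Isobaric, so V/T is constant: P₃ = P₂; T₃ = T₂·(V₃/V₂) = 420.8 K.

T₃ ≈ 421 K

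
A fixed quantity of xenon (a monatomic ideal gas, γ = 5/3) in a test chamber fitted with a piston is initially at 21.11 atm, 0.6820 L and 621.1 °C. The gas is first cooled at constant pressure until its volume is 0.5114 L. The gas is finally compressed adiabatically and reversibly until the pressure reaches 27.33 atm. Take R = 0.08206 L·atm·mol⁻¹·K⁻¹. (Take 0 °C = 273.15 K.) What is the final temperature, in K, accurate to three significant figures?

T₃ ≈ 744 K

Convert: T₁ = 894.2 K.
Isobaric, so V/T is constant: P₂ = P₁; T₂ = T₁·(V₂/V₁) = 670.6 K.
Reversible adiabatic, γ = 5/3: T₃ = T₂·(P₃/P₂)^((γ−1)/γ) = 743.5 K; V₃ = V₂·(P₂/P₃)^(1/γ) = 0.4380 L.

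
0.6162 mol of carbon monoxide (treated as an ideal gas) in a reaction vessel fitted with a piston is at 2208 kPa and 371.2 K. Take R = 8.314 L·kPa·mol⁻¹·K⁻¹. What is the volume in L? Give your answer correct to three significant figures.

V ≈ 0.861 L

PV = nRT ⇒ V = nRT/P = (0.6162 × 8.314 × 371.2) / 2208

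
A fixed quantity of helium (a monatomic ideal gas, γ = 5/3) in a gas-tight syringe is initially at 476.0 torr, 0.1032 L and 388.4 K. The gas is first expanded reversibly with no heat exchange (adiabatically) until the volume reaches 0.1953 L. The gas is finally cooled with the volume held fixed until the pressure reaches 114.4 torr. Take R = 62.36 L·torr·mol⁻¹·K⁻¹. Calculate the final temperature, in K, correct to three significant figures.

Reversible adiabatic, γ = 5/3: T₂ = T₁·(V₁/V₂)^(γ−1) = 253.9 K; P₂ = P₁·(V₁/V₂)^γ = 164.4 torr.
V constant ⇒ P ∝ T: V₃ = V₂; T₃ = T₂·(P₃/P₂) = 176.7 K.

T₃ ≈ 177 K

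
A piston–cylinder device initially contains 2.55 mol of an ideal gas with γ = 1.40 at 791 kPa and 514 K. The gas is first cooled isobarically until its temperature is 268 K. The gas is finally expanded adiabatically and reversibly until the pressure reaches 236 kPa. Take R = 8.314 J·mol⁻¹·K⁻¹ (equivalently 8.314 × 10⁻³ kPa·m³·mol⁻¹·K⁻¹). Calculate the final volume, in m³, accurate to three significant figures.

V₃ ≈ 0.0170 m³

From PV = nRT: V₁ = nRT₁/P₁ = 0.01378 m³.
Isobaric, so V/T is constant: P₂ = P₁; V₂ = V₁·(T₂/T₁) = 0.007183 m³.
Adiabatic (γ = 1.40), T V^(γ−1) and P V^γ constant: T₃ = T₂·(P₃/P₂)^((γ−1)/γ) = 189.7 K; V₃ = V₂·(P₂/P₃)^(1/γ) = 0.01704 m³.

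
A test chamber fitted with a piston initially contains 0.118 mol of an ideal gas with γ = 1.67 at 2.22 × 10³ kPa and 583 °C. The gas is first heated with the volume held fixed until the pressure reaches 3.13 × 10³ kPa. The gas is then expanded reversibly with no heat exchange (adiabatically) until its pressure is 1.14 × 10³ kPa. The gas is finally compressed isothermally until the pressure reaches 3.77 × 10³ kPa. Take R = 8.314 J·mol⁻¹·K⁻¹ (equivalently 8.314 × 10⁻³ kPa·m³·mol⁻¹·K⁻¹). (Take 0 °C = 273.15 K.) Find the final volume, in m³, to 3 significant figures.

V₄ ≈ 0.000209 m³

Convert: T₁ = 856.1 K.
From PV = nRT: V₁ = nRT₁/P₁ = 0.0003783 m³.
Isochoric, so P/T is constant: V₂ = V₁; T₂ = T₁·(P₂/P₁) = 1207 K.
Adiabatic (γ = 1.67), T V^(γ−1) and P V^γ constant: T₃ = T₂·(P₃/P₂)^((γ−1)/γ) = 804.9 K; V₃ = V₂·(P₂/P₃)^(1/γ) = 0.0006927 m³.
T constant ⇒ Boyle's law P V = const: T₄ = T₃; V₄ = V₃·(P₃/P₄) = 0.0002095 m³.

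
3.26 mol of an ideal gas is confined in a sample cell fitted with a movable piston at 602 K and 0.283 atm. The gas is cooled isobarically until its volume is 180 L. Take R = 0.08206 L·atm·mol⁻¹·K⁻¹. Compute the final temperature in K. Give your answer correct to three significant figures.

From PV = nRT: V₁ = nRT₁/P₁ = 569.1 L.
Isobaric, so V/T is constant: P₂ = P₁; T₂ = T₁·(V₂/V₁) = 190.4 K.

T₂ ≈ 190 K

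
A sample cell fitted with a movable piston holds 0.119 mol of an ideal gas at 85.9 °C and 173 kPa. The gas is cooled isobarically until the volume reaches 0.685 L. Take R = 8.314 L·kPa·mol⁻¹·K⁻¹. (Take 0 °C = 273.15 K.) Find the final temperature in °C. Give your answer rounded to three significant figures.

Convert: T₁ = 359.0 K.
From PV = nRT: V₁ = nRT₁/P₁ = 2.053 L.
P constant ⇒ V ∝ T: P₂ = P₁; T₂ = T₁·(V₂/V₁) = 119.8 K.

T₂ ≈ -153 °C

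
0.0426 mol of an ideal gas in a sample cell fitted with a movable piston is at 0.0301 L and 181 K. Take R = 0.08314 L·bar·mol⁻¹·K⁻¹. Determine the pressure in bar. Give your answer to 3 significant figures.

P ≈ 21.3 bar

PV = nRT ⇒ P = nRT/V = (0.0426 × 0.08314 × 181) / 0.0301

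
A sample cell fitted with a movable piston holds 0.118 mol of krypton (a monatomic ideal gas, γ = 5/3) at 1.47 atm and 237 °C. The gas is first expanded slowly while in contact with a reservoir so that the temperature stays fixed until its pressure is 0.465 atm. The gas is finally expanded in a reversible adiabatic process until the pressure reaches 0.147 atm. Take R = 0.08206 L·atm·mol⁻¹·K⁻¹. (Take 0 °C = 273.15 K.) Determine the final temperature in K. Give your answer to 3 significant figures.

T₃ ≈ 322 K

Convert: T₁ = 510.1 K.
From PV = nRT: V₁ = nRT₁/P₁ = 3.360 L.
Isothermal, so P V is constant: T₂ = T₁; V₂ = V₁·(P₁/P₂) = 10.62 L.
Adiabatic (γ = 5/3), T V^(γ−1) and P V^γ constant: T₃ = T₂·(P₃/P₂)^((γ−1)/γ) = 321.8 K; V₃ = V₂·(P₂/P₃)^(1/γ) = 21.20 L.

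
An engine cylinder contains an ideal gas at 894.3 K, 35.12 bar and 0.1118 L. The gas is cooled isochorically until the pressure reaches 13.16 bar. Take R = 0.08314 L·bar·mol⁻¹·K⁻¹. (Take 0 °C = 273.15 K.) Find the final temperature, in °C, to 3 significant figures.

T₂ ≈ 62.0 °C

V constant ⇒ P ∝ T: V₂ = V₁; T₂ = T₁·(P₂/P₁) = 335.1 K.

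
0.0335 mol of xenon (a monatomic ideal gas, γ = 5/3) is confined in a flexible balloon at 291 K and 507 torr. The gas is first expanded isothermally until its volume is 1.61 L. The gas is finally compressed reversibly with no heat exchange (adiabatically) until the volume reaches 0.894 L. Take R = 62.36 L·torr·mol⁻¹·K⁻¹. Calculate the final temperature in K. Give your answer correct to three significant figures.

T₃ ≈ 431 K

From PV = nRT: V₁ = nRT₁/P₁ = 1.199 L.
T constant ⇒ Boyle's law P V = const: T₂ = T₁; P₂ = P₁·(V₁/V₂) = 377.6 torr.
Reversible adiabatic, γ = 5/3: T₃ = T₂·(V₂/V₃)^(γ−1) = 430.7 K; P₃ = P₂·(V₂/V₃)^γ = 1007 torr.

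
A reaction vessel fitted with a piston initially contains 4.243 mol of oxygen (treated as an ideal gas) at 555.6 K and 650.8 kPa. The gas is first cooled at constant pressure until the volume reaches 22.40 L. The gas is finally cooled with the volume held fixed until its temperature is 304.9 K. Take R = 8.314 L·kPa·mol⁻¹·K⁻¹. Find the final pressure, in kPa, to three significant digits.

P₃ ≈ 480 kPa

From PV = nRT: V₁ = nRT₁/P₁ = 30.12 L.
Isobaric, so V/T is constant: P₂ = P₁; T₂ = T₁·(V₂/V₁) = 413.2 K.
Isochoric, so P/T is constant: V₃ = V₂; P₃ = P₂·(T₃/T₂) = 480.2 kPa.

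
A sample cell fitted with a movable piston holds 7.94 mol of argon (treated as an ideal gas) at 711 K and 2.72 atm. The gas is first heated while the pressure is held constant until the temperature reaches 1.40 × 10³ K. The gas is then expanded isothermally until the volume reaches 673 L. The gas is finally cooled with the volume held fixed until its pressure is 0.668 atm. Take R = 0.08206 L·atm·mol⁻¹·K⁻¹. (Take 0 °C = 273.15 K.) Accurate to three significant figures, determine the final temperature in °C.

From PV = nRT: V₁ = nRT₁/P₁ = 170.3 L.
P constant ⇒ V ∝ T: P₂ = P₁; V₂ = V₁·(T₂/T₁) = 335.4 L.
Isothermal, so P V is constant: T₃ = T₂; P₃ = P₂·(V₂/V₃) = 1.355 atm.
Isochoric, so P/T is constant: V₄ = V₃; T₄ = T₃·(P₄/P₃) = 690.0 K.

T₄ ≈ 417 °C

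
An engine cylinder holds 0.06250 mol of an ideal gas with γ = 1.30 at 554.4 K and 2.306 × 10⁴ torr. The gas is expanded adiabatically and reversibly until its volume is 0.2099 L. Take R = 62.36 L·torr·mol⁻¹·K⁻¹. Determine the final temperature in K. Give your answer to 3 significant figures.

T₂ ≈ 435 K

From PV = nRT: V₁ = nRT₁/P₁ = 0.09370 L.
Adiabatic (γ = 1.30), T V^(γ−1) and P V^γ constant: T₂ = T₁·(V₁/V₂)^(γ−1) = 435.3 K; P₂ = P₁·(V₁/V₂)^γ = 8082 torr.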